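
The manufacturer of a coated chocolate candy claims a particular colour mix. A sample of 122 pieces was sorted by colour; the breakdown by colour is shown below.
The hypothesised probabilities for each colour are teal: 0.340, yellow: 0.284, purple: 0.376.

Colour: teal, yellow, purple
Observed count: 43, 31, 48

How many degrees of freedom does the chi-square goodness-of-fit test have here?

2

There are k = 3 categories and no parameters were estimated from the data, so df = 3 − 1 = 2.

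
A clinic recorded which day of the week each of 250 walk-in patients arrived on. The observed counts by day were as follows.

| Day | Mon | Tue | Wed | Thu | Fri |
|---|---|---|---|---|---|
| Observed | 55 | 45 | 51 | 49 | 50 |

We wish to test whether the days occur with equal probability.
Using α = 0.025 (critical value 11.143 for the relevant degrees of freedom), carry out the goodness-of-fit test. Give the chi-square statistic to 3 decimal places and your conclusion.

Expected count for each of the 5 categories: 250/5 = 50.
cat         O        E   (O−E)²/E
Mon        55       50     0.5000
Tue        45       50     0.5000
Wed        51       50     0.0200
Thu        49       50     0.0200
Fri        50       50     0.0000
Sum = 1.040
df = 4. Since 1.040 < 11.143, we do not reject H₀.

1.040; do not reject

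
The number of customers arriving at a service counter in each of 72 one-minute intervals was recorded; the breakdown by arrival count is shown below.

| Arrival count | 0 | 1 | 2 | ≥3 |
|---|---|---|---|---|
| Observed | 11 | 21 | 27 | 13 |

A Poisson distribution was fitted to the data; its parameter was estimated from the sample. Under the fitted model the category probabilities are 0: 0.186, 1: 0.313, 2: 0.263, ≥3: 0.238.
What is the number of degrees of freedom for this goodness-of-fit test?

2

There are k = 4 categories and 1 parameter estimated from the data, so df = 4 − 1 − 1 = 2.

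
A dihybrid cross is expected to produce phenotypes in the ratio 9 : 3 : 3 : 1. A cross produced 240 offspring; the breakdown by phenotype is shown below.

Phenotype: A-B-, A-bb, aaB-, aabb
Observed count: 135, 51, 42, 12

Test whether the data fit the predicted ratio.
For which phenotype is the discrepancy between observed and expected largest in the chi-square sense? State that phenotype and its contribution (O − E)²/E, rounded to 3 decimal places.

A-bb, 0.800

Ratio total = 16. Expected counts: 240×9/16 = 135, 240×3/16 = 45, 240×3/16 = 45, 240×1/16 = 15.
χ² = (135−135)²/135 + (51−45)²/45 + (42−45)²/45 + (12−15)²/15
   = 0.0000 + 0.8000 + 0.2000 + 0.6000
The largest term is for A-bb: 0.800.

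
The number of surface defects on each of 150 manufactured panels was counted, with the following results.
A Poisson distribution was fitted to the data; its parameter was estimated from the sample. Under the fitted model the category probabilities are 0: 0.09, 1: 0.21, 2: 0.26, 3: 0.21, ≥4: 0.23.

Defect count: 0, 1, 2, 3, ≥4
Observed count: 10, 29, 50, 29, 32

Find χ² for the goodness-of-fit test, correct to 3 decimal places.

Expected counts E_i = n·p_i: 150×0.09 = 13.5, 150×0.21 = 31.5, 150×0.26 = 39, 150×0.21 = 31.5, 150×0.23 = 34.5.
0: (10 − 13.5)²/13.5 = 12.25/13.5 = 0.9074
1: (29 − 31.5)²/31.5 = 6.25/31.5 = 0.1984
2: (50 − 39)²/39 = 121/39 = 3.1026
3: (29 − 31.5)²/31.5 = 6.25/31.5 = 0.1984
≥4: (32 − 34.5)²/34.5 = 6.25/34.5 = 0.1812
Sum = 4.588

4.588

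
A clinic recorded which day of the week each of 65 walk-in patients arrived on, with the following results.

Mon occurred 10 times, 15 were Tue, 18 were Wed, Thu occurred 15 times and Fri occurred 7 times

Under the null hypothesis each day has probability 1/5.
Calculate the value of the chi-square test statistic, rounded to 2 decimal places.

6.00

Expected count for each of the 5 categories: 65/5 = 13.
cat         O        E   (O−E)²/E
Mon        10       13      0.692
Tue        15       13      0.308
Wed        18       13      1.923
Thu        15       13      0.308
Fri         7       13      2.769
Sum = 6.00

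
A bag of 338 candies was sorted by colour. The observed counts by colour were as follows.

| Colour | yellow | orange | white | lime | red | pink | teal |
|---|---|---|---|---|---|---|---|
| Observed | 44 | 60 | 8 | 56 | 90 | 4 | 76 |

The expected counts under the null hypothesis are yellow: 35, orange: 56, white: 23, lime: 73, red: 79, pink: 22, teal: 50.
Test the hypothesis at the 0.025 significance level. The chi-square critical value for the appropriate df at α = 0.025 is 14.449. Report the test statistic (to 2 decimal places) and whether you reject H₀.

χ² = (44−35)²/35 + (60−56)²/56 + (8−23)²/23 + (56−73)²/73 + (90−79)²/79 + (4−22)²/22 + (76−50)²/50
   = 2.314 + 0.286 + 9.783 + 3.959 + 1.532 + 14.727 + 13.520
Sum = 46.12
df = 6. Since 46.12 > 14.449, we reject H₀.

46.12; reject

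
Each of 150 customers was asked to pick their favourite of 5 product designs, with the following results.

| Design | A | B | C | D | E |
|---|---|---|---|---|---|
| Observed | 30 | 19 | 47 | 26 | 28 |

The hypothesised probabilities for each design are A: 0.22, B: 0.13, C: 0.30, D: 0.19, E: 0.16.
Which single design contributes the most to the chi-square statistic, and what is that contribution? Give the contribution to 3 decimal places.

E, 0.667

Expected counts E_i = n·p_i: 150×0.22 = 33, 150×0.13 = 19.5, 150×0.30 = 45, 150×0.19 = 28.5, 150×0.16 = 24.
A: (30 − 33)²/33 = 9/33 = 0.2727
B: (19 − 19.5)²/19.5 = 0.25/19.5 = 0.0128
C: (47 − 45)²/45 = 4/45 = 0.0889
D: (26 − 28.5)²/28.5 = 6.25/28.5 = 0.2193
E: (28 − 24)²/24 = 16/24 = 0.6667
The largest term is for E: 0.667.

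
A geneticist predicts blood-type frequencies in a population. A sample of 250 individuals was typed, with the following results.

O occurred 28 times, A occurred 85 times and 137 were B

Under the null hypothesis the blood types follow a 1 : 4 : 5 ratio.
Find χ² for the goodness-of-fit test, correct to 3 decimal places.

Ratio total = 10. Expected counts: 250×1/10 = 25, 250×4/10 = 100, 250×5/10 = 125.
O: (28 − 25)²/25 = 9/25 = 0.3600
A: (85 − 100)²/100 = 225/100 = 2.2500
B: (137 − 125)²/125 = 144/125 = 1.1520
Sum = 3.762

3.762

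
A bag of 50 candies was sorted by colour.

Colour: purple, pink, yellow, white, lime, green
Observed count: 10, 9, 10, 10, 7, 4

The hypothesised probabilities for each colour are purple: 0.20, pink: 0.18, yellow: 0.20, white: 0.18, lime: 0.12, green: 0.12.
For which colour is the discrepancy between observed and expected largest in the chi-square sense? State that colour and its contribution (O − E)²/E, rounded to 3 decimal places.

Expected counts E_i = n·p_i: 50×0.20 = 10, 50×0.18 = 9, 50×0.20 = 10, 50×0.18 = 9, 50×0.12 = 6, 50×0.12 = 6.
cat         O        E   (O−E)²/E
purple     10       10     0.0000
pink        9        9     0.0000
yellow     10       10     0.0000
white      10        9     0.1111
lime        7        6     0.1667
green       4        6     0.6667
The largest term is for green: 0.667.

green, 0.667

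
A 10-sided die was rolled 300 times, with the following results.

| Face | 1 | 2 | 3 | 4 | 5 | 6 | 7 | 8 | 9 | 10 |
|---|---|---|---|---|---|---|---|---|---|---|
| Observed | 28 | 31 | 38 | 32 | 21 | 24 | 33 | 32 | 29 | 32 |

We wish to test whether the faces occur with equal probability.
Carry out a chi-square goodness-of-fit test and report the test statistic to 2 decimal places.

6.93

Expected count for each of the 10 categories: 300/10 = 30.
cat         O        E   (O−E)²/E
1          28       30      0.133
2          31       30      0.033
3          38       30      2.133
4          32       30      0.133
5          21       30      2.700
6          24       30      1.200
7          33       30      0.300
8          32       30      0.133
9          29       30      0.033
10         32       30      0.133
Sum = 6.93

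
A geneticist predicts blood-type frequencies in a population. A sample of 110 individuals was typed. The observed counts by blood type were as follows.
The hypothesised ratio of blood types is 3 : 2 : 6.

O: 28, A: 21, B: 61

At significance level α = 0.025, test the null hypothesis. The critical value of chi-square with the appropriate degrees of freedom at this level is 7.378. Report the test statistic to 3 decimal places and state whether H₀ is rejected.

Ratio total = 11. Expected counts: 110×3/11 = 30, 110×2/11 = 20, 110×6/11 = 60.
O: (28 − 30)²/30 = 4/30 = 0.1333
A: (21 − 20)²/20 = 1/20 = 0.0500
B: (61 − 60)²/60 = 1/60 = 0.0167
Sum = 0.200
df = 2. Since 0.200 < 7.378, we do not reject H₀.

0.200; do not reject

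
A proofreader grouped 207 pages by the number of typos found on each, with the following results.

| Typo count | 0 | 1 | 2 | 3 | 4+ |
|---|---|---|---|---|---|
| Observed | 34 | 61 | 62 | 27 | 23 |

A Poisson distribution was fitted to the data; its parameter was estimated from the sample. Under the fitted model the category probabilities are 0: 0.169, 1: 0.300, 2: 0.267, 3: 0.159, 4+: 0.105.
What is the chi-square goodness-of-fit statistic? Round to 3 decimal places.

2.003

Expected counts E_i = n·p_i: 207×0.169 = 34.983, 207×0.300 = 62.1, 207×0.267 = 55.269, 207×0.159 = 32.913, 207×0.105 = 21.735.
χ² = (34−34.983)²/34.983 + (61−62.1)²/62.1 + (62−55.269)²/55.269 + (27−32.913)²/32.913 + (23−21.735)²/21.735
   = 0.0276 + 0.0195 + 0.8197 + 1.0623 + 0.0736
Sum = 2.003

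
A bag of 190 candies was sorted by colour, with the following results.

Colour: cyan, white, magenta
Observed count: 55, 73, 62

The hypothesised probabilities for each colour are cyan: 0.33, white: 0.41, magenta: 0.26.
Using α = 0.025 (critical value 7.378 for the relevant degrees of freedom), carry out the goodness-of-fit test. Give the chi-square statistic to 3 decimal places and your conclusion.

4.468; do not reject

Expected counts E_i = n·p_i: 190×0.33 = 62.7, 190×0.41 = 77.9, 190×0.26 = 49.4.
cat          O        E   (O−E)²/E
cyan        55     62.7     0.9456
white       73     77.9     0.3082
magenta     62     49.4     3.2138
Sum = 4.468
df = 2. Since 4.468 < 7.378, we do not reject H₀.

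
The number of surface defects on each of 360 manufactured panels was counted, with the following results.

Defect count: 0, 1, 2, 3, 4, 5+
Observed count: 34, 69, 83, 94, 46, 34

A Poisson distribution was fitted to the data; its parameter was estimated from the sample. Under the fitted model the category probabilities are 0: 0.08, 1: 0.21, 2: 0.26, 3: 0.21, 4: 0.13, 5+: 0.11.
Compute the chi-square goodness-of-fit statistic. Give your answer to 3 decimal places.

Expected counts E_i = n·p_i: 360×0.08 = 28.8, 360×0.21 = 75.6, 360×0.26 = 93.6, 360×0.21 = 75.6, 360×0.13 = 46.8, 360×0.11 = 39.6.
0: (34 − 28.8)²/28.8 = 27.04/28.8 = 0.9389
1: (69 − 75.6)²/75.6 = 43.56/75.6 = 0.5762
2: (83 − 93.6)²/93.6 = 112.36/93.6 = 1.2004
3: (94 − 75.6)²/75.6 = 338.56/75.6 = 4.4783
4: (46 − 46.8)²/46.8 = 0.64/46.8 = 0.0137
5+: (34 − 39.6)²/39.6 = 31.36/39.6 = 0.7919
Sum = 7.999

7.999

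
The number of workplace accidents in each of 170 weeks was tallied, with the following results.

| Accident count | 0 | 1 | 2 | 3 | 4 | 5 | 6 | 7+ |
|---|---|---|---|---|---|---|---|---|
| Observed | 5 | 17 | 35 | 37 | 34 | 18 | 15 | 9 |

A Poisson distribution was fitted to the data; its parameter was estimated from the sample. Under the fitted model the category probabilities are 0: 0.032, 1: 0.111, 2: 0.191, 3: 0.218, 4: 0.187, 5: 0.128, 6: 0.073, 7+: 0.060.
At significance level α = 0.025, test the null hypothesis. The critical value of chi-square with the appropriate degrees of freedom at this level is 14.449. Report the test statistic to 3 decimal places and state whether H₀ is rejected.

1.903; do not reject

Expected counts E_i = n·p_i: 170×0.032 = 5.44, 170×0.111 = 18.87, 170×0.191 = 32.47, 170×0.218 = 37.06, 170×0.187 = 31.79, 170×0.128 = 21.76, 170×0.073 = 12.41, 170×0.060 = 10.2.
cat         O        E   (O−E)²/E
0           5     5.44     0.0356
1          17    18.87     0.1853
2          35    32.47     0.1971
3          37    37.06     0.0001
4          34    31.79     0.1536
5          18    21.76     0.6497
6          15    12.41     0.5405
7+          9     10.2     0.1412
Sum = 1.903
df = 6. Since 1.903 < 14.449, we do not reject H₀.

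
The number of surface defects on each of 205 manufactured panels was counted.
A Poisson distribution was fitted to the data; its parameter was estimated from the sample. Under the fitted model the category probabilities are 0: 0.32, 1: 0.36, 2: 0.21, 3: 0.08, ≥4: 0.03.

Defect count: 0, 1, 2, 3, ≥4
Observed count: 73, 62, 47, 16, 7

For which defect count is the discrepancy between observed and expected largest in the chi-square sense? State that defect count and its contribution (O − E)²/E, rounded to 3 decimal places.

Expected counts E_i = n·p_i: 205×0.32 = 65.6, 205×0.36 = 73.8, 205×0.21 = 43.05, 205×0.08 = 16.4, 205×0.03 = 6.15.
cat         O        E   (O−E)²/E
0          73     65.6     0.8348
1          62     73.8     1.8867
2          47    43.05     0.3624
3          16     16.4     0.0098
≥4          7     6.15     0.1175
The largest term is for 1: 1.887.

1, 1.887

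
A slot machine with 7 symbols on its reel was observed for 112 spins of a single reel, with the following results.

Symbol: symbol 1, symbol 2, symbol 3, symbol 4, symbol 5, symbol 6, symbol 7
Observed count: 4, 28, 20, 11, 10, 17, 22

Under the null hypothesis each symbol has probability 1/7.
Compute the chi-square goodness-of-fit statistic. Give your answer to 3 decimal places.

25.125

Under H₀ each category has probability 1/7, so each expected count is 112/7 = 16.
symbol 1: (4 − 16)²/16 = 144/16 = 9.0000
symbol 2: (28 − 16)²/16 = 144/16 = 9.0000
symbol 3: (20 − 16)²/16 = 16/16 = 1.0000
symbol 4: (11 − 16)²/16 = 25/16 = 1.5625
symbol 5: (10 − 16)²/16 = 36/16 = 2.2500
symbol 6: (17 − 16)²/16 = 1/16 = 0.0625
symbol 7: (22 − 16)²/16 = 36/16 = 2.2500
Sum = 25.125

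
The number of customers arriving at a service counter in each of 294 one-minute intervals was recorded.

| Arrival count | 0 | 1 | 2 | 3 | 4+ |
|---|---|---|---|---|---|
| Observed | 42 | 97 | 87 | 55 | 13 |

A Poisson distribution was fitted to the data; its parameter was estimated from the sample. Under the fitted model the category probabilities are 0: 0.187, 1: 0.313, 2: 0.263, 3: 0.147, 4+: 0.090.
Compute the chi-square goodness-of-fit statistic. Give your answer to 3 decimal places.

Expected counts E_i = n·p_i: 294×0.187 = 54.978, 294×0.313 = 92.022, 294×0.263 = 77.322, 294×0.147 = 43.218, 294×0.090 = 26.46.
0: (42 − 54.978)²/54.978 = 168.428484/54.978 = 3.0636
1: (97 − 92.022)²/92.022 = 24.780484/92.022 = 0.2693
2: (87 − 77.322)²/77.322 = 93.663684/77.322 = 1.2113
3: (55 − 43.218)²/43.218 = 138.815524/43.218 = 3.2120
4+: (13 − 26.46)²/26.46 = 181.1716/26.46 = 6.8470
Sum = 14.603

14.603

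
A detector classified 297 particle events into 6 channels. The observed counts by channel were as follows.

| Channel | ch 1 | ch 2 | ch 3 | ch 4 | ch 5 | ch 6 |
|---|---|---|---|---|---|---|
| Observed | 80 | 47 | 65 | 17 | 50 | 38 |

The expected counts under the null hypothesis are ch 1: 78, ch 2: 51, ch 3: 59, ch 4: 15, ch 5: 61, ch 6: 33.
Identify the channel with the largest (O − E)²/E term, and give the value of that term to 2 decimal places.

ch 5, 1.98

χ² = (80−78)²/78 + (47−51)²/51 + (65−59)²/59 + (17−15)²/15 + (50−61)²/61 + (38−33)²/33
   = 0.051 + 0.314 + 0.610 + 0.267 + 1.984 + 0.758
The largest term is for ch 5: 1.98.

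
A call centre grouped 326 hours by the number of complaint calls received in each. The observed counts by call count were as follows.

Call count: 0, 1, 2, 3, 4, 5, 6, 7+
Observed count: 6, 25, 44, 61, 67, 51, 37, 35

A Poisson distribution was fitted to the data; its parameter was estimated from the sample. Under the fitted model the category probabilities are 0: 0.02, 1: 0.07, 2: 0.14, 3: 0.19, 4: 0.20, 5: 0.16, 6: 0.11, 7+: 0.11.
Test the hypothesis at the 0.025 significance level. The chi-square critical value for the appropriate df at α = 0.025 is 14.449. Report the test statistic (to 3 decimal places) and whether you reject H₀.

0.455; do not reject

Expected counts E_i = n·p_i: 326×0.02 = 6.52, 326×0.07 = 22.82, 326×0.14 = 45.64, 326×0.19 = 61.94, 326×0.20 = 65.2, 326×0.16 = 52.16, 326×0.11 = 35.86, 326×0.11 = 35.86.
χ² = (6−6.52)²/6.52 + (25−22.82)²/22.82 + (44−45.64)²/45.64 + (61−61.94)²/61.94 + (67−65.2)²/65.2 + (51−52.16)²/52.16 + (37−35.86)²/35.86 + (35−35.86)²/35.86
   = 0.0415 + 0.2083 + 0.0589 + 0.0143 + 0.0497 + 0.0258 + 0.0362 + 0.0206
Sum = 0.455
df = 6. Since 0.455 < 14.449, we do not reject H₀.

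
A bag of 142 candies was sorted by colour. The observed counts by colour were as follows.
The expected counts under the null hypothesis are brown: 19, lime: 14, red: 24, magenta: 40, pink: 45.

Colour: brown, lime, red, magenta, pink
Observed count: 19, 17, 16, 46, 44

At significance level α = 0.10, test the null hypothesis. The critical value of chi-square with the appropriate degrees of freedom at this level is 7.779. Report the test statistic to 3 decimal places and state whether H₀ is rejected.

χ² = (19−19)²/19 + (17−14)²/14 + (16−24)²/24 + (46−40)²/40 + (44−45)²/45
   = 0.0000 + 0.6429 + 2.6667 + 0.9000 + 0.0222
Sum = 4.232
df = 4. Since 4.232 < 7.779, we do not reject H₀.

4.232; do not reject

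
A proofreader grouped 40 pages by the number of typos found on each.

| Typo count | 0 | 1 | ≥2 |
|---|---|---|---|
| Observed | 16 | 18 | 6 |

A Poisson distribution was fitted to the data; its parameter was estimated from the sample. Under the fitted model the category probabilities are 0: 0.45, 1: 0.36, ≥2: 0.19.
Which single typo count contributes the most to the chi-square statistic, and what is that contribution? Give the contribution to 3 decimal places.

1, 0.900

Expected counts E_i = n·p_i: 40×0.45 = 18, 40×0.36 = 14.4, 40×0.19 = 7.6.
0: (16 − 18)²/18 = 4/18 = 0.2222
1: (18 − 14.4)²/14.4 = 12.96/14.4 = 0.9000
≥2: (6 − 7.6)²/7.6 = 2.56/7.6 = 0.3368
The largest term is for 1: 0.900.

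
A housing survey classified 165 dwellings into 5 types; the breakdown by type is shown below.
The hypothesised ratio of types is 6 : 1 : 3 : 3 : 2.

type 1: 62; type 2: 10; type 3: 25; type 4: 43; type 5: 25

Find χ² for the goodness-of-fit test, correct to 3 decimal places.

5.712

Ratio total = 15. Expected counts: 165×6/15 = 66, 165×1/15 = 11, 165×3/15 = 33, 165×3/15 = 33, 165×2/15 = 22.
type 1: (62 − 66)²/66 = 16/66 = 0.2424
type 2: (10 − 11)²/11 = 1/11 = 0.0909
type 3: (25 − 33)²/33 = 64/33 = 1.9394
type 4: (43 − 33)²/33 = 100/33 = 3.0303
type 5: (25 − 22)²/22 = 9/22 = 0.4091
Sum = 5.712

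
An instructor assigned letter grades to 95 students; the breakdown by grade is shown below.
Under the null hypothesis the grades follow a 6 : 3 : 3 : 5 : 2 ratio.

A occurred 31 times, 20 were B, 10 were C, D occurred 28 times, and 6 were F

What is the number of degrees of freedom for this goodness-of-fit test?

4

There are k = 5 categories and no parameters were estimated from the data, so df = 5 − 1 = 4.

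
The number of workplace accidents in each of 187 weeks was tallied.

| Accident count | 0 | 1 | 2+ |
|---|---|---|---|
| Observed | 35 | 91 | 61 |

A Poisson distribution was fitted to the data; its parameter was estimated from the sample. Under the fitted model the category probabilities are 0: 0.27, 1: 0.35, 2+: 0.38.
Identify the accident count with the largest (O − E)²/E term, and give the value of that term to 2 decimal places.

Expected counts E_i = n·p_i: 187×0.27 = 50.49, 187×0.35 = 65.45, 187×0.38 = 71.06.
cat         O        E   (O−E)²/E
0          35    50.49      4.752
1          91    65.45      9.974
2+         61    71.06      1.424
The largest term is for 1: 9.97.

1, 9.97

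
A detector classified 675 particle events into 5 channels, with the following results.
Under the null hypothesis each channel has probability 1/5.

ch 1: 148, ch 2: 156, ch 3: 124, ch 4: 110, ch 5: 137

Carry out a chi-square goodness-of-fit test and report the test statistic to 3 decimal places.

Under H₀ each category has probability 1/5, so each expected count is 675/5 = 135.
ch 1: (148 − 135)²/135 = 169/135 = 1.2519
ch 2: (156 − 135)²/135 = 441/135 = 3.2667
ch 3: (124 − 135)²/135 = 121/135 = 0.8963
ch 4: (110 − 135)²/135 = 625/135 = 4.6296
ch 5: (137 − 135)²/135 = 4/135 = 0.0296
Sum = 10.074

10.074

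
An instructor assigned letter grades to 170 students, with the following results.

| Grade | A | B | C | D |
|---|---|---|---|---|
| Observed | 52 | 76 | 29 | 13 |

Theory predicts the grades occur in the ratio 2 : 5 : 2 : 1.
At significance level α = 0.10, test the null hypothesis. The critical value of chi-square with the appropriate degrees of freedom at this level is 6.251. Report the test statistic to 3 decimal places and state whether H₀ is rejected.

Ratio total = 10. Expected counts: 170×2/10 = 34, 170×5/10 = 85, 170×2/10 = 34, 170×1/10 = 17.
χ² = (52−34)²/34 + (76−85)²/85 + (29−34)²/34 + (13−17)²/17
   = 9.5294 + 0.9529 + 0.7353 + 0.9412
Sum = 12.159
df = 3. Since 12.159 > 6.251, we reject H₀.

12.159; reject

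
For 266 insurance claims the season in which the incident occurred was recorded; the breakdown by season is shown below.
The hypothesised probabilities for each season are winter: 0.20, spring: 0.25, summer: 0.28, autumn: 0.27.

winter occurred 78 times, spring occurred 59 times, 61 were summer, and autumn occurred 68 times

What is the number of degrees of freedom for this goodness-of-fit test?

There are k = 4 categories and no parameters were estimated from the data, so df = 4 − 1 = 3.

3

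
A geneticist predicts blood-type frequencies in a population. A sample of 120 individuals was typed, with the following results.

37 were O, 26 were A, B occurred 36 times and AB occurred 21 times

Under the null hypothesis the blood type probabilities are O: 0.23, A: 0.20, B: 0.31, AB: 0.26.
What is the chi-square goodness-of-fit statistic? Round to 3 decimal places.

Expected counts E_i = n·p_i: 120×0.23 = 27.6, 120×0.20 = 24, 120×0.31 = 37.2, 120×0.26 = 31.2.
cat         O        E   (O−E)²/E
O          37     27.6     3.2014
A          26       24     0.1667
B          36     37.2     0.0387
AB         21     31.2     3.3346
Sum = 6.741

6.741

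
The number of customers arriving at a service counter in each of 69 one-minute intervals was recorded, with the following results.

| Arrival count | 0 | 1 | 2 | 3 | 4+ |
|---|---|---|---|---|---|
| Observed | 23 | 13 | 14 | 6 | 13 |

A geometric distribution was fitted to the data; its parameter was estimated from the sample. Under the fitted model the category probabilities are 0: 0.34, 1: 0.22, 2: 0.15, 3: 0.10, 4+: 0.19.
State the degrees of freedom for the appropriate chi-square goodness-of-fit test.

3

There are k = 5 categories and 1 parameter estimated from the data, so df = 5 − 1 − 1 = 3.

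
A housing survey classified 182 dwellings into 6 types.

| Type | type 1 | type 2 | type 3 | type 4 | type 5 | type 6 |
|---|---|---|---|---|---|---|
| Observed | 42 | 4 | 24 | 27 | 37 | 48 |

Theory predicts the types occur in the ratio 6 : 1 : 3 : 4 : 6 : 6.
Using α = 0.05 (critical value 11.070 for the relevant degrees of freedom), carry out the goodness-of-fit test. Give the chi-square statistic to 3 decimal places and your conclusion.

Ratio total = 26. Expected counts: 182×6/26 = 42, 182×1/26 = 7, 182×3/26 = 21, 182×4/26 = 28, 182×6/26 = 42, 182×6/26 = 42.
cat         O        E   (O−E)²/E
type 1     42       42     0.0000
type 2      4        7     1.2857
type 3     24       21     0.4286
type 4     27       28     0.0357
type 5     37       42     0.5952
type 6     48       42     0.8571
Sum = 3.202
df = 5. Since 3.202 < 11.070, we do not reject H₀.

3.202; do not reject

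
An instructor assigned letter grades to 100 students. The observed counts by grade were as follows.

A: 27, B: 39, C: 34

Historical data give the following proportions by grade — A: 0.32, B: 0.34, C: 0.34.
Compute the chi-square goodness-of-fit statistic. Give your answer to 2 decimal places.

1.52

Expected counts E_i = n·p_i: 100×0.32 = 32, 100×0.34 = 34, 100×0.34 = 34.
cat         O        E   (O−E)²/E
A          27       32      0.781
B          39       34      0.735
C          34       34      0.000
Sum = 1.52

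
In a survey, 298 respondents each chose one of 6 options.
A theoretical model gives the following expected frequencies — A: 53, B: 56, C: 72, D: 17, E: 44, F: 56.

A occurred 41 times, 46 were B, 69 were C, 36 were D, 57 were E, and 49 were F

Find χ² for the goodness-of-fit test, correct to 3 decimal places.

30.579

cat         O        E   (O−E)²/E
A          41       53     2.7170
B          46       56     1.7857
C          69       72     0.1250
D          36       17    21.2353
E          57       44     3.8409
F          49       56     0.8750
Sum = 30.579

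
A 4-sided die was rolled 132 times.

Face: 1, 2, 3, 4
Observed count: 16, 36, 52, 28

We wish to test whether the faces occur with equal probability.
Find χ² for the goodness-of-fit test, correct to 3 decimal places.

20.727

Expected count for each of the 4 categories: 132/4 = 33.
cat         O        E   (O−E)²/E
1          16       33     8.7576
2          36       33     0.2727
3          52       33    10.9394
4          28       33     0.7576
Sum = 20.727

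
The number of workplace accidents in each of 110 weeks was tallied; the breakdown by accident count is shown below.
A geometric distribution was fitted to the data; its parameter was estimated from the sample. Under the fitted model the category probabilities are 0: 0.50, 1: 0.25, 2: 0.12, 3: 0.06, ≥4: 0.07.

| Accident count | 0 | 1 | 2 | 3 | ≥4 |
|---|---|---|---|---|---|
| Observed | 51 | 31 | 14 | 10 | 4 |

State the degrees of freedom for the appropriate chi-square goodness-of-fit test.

There are k = 5 categories and 1 parameter estimated from the data, so df = 5 − 1 − 1 = 3.

3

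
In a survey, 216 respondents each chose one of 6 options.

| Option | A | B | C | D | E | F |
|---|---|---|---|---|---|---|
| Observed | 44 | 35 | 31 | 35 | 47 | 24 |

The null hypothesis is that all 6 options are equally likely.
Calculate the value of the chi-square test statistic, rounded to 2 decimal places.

9.89

Expected count for each of the 6 categories: 216/6 = 36.
χ² = (44−36)²/36 + (35−36)²/36 + (31−36)²/36 + (35−36)²/36 + (47−36)²/36 + (24−36)²/36
   = 1.778 + 0.028 + 0.694 + 0.028 + 3.361 + 4.000
Sum = 9.89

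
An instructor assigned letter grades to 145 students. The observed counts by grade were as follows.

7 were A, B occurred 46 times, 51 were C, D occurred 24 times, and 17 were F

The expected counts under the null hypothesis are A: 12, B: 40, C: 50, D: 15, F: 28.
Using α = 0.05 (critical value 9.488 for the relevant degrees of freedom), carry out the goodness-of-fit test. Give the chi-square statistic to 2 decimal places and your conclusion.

cat         O        E   (O−E)²/E
A           7       12      2.083
B          46       40      0.900
C          51       50      0.020
D          24       15      5.400
F          17       28      4.321
Sum = 12.72
df = 4. Since 12.72 > 9.488, we reject H₀.

12.72; reject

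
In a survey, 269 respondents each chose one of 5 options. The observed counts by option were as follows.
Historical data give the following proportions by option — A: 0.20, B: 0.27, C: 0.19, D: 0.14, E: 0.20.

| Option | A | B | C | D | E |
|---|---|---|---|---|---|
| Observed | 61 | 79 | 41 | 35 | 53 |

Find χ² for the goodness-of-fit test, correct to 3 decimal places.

3.722

Expected counts E_i = n·p_i: 269×0.20 = 53.8, 269×0.27 = 72.63, 269×0.19 = 51.11, 269×0.14 = 37.66, 269×0.20 = 53.8.
cat         O        E   (O−E)²/E
A          61     53.8     0.9636
B          79    72.63     0.5587
C          41    51.11     1.9998
D          35    37.66     0.1879
E          53     53.8     0.0119
Sum = 3.722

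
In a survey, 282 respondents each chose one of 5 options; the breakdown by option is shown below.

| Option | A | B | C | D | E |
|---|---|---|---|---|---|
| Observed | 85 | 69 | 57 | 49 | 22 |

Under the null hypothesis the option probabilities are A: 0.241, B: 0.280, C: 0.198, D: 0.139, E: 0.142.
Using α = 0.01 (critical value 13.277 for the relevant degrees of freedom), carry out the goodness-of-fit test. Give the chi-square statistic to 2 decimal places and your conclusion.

Expected counts E_i = n·p_i: 282×0.241 = 67.962, 282×0.280 = 78.96, 282×0.198 = 55.836, 282×0.139 = 39.198, 282×0.142 = 40.044.
A: (85 − 67.962)²/67.962 = 290.293444/67.962 = 4.271
B: (69 − 78.96)²/78.96 = 99.2016/78.96 = 1.256
C: (57 − 55.836)²/55.836 = 1.354896/55.836 = 0.024
D: (49 − 39.198)²/39.198 = 96.079204/39.198 = 2.451
E: (22 − 40.044)²/40.044 = 325.585936/40.044 = 8.131
Sum = 16.13
df = 4. Since 16.13 > 13.277, we reject H₀.

16.13; reject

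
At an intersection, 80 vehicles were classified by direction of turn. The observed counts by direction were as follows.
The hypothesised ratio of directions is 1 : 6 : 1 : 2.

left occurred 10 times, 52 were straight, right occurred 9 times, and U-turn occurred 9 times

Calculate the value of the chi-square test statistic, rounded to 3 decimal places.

4.021

Ratio total = 10. Expected counts: 80×1/10 = 8, 80×6/10 = 48, 80×1/10 = 8, 80×2/10 = 16.
left: (10 − 8)²/8 = 4/8 = 0.5000
straight: (52 − 48)²/48 = 16/48 = 0.3333
right: (9 − 8)²/8 = 1/8 = 0.1250
U-turn: (9 − 16)²/16 = 49/16 = 3.0625
Sum = 4.021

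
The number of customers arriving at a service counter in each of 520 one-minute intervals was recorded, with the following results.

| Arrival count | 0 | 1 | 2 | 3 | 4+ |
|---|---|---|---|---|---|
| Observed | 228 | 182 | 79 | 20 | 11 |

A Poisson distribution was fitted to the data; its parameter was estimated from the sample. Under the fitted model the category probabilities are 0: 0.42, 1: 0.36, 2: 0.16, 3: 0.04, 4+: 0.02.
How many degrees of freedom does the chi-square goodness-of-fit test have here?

3

There are k = 5 categories and 1 parameter estimated from the data, so df = 5 − 1 − 1 = 3.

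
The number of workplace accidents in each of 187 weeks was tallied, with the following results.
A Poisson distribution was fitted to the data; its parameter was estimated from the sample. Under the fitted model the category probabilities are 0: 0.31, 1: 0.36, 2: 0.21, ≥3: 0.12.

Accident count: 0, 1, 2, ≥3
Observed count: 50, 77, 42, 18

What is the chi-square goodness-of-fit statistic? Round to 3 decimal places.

Expected counts E_i = n·p_i: 187×0.31 = 57.97, 187×0.36 = 67.32, 187×0.21 = 39.27, 187×0.12 = 22.44.
χ² = (50−57.97)²/57.97 + (77−67.32)²/67.32 + (42−39.27)²/39.27 + (18−22.44)²/22.44
   = 1.0958 + 1.3919 + 0.1898 + 0.8785
Sum = 3.556

3.556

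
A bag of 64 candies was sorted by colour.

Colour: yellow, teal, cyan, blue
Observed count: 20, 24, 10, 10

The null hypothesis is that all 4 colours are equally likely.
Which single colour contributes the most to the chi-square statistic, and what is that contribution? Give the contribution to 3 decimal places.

Under H₀ each category has probability 1/4, so each expected count is 64/4 = 16.
yellow: (20 − 16)²/16 = 16/16 = 1.0000
teal: (24 − 16)²/16 = 64/16 = 4.0000
cyan: (10 − 16)²/16 = 36/16 = 2.2500
blue: (10 − 16)²/16 = 36/16 = 2.2500
The largest term is for teal: 4.000.

teal, 4.000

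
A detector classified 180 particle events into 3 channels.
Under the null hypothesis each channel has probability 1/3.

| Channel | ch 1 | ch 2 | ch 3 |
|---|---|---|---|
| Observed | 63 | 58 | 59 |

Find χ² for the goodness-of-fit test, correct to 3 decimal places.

0.233

Under H₀ each category has probability 1/3, so each expected count is 180/3 = 60.
χ² = (63−60)²/60 + (58−60)²/60 + (59−60)²/60
   = 0.1500 + 0.0667 + 0.0167
Sum = 0.233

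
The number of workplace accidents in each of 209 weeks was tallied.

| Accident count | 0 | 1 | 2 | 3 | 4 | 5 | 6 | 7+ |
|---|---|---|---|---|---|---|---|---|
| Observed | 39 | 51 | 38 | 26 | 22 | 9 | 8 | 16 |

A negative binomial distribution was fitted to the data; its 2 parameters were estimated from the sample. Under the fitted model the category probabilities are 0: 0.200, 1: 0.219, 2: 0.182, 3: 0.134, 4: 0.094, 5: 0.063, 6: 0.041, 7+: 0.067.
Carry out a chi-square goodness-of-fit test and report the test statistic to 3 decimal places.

2.852

Expected counts E_i = n·p_i: 209×0.200 = 41.8, 209×0.219 = 45.771, 209×0.182 = 38.038, 209×0.134 = 28.006, 209×0.094 = 19.646, 209×0.063 = 13.167, 209×0.041 = 8.569, 209×0.067 = 14.003.
0: (39 − 41.8)²/41.8 = 7.84/41.8 = 0.1876
1: (51 − 45.771)²/45.771 = 27.342441/45.771 = 0.5974
2: (38 − 38.038)²/38.038 = 0.001444/38.038 = 0.0000
3: (26 − 28.006)²/28.006 = 4.024036/28.006 = 0.1437
4: (22 − 19.646)²/19.646 = 5.541316/19.646 = 0.2821
5: (9 − 13.167)²/13.167 = 17.363889/13.167 = 1.3187
6: (8 − 8.569)²/8.569 = 0.323761/8.569 = 0.0378
7+: (16 − 14.003)²/14.003 = 3.988009/14.003 = 0.2848
Sum = 2.852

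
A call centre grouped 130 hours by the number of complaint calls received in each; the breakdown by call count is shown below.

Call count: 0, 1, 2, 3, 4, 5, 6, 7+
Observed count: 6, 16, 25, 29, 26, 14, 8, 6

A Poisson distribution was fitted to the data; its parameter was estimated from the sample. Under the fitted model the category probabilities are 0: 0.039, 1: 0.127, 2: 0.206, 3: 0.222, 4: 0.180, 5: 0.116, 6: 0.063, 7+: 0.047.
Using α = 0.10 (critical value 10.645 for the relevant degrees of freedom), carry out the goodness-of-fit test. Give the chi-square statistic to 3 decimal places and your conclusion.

Expected counts E_i = n·p_i: 130×0.039 = 5.07, 130×0.127 = 16.51, 130×0.206 = 26.78, 130×0.222 = 28.86, 130×0.180 = 23.4, 130×0.116 = 15.08, 130×0.063 = 8.19, 130×0.047 = 6.11.
0: (6 − 5.07)²/5.07 = 0.8649/5.07 = 0.1706
1: (16 − 16.51)²/16.51 = 0.2601/16.51 = 0.0158
2: (25 − 26.78)²/26.78 = 3.1684/26.78 = 0.1183
3: (29 − 28.86)²/28.86 = 0.0196/28.86 = 0.0007
4: (26 − 23.4)²/23.4 = 6.76/23.4 = 0.2889
5: (14 − 15.08)²/15.08 = 1.1664/15.08 = 0.0773
6: (8 − 8.19)²/8.19 = 0.0361/8.19 = 0.0044
7+: (6 − 6.11)²/6.11 = 0.0121/6.11 = 0.0020
Sum = 0.678
df = 6. Since 0.678 < 10.645, we do not reject H₀.

0.678; do not reject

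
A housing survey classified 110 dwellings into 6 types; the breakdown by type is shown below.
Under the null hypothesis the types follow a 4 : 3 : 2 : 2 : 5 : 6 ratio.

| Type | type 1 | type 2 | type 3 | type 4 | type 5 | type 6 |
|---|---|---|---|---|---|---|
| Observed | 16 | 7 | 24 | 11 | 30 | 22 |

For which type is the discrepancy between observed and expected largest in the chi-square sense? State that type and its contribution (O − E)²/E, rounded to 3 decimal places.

Ratio total = 22. Expected counts: 110×4/22 = 20, 110×3/22 = 15, 110×2/22 = 10, 110×2/22 = 10, 110×5/22 = 25, 110×6/22 = 30.
cat         O        E   (O−E)²/E
type 1     16       20     0.8000
type 2      7       15     4.2667
type 3     24       10    19.6000
type 4     11       10     0.1000
type 5     30       25     1.0000
type 6     22       30     2.1333
The largest term is for type 3: 19.600.

type 3, 19.600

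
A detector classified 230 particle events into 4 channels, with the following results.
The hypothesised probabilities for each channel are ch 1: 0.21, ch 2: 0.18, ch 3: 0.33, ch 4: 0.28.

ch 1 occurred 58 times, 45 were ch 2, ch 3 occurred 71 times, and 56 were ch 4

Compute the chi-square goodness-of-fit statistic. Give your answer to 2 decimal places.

3.67

Expected counts E_i = n·p_i: 230×0.21 = 48.3, 230×0.18 = 41.4, 230×0.33 = 75.9, 230×0.28 = 64.4.
cat         O        E   (O−E)²/E
ch 1       58     48.3      1.948
ch 2       45     41.4      0.313
ch 3       71     75.9      0.316
ch 4       56     64.4      1.096
Sum = 3.67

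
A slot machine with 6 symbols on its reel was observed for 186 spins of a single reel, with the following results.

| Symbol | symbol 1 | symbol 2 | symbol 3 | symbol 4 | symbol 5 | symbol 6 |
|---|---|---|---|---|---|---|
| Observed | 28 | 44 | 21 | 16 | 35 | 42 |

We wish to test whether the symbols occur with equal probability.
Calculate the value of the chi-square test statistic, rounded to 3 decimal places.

20.645

Under H₀ each category has probability 1/6, so each expected count is 186/6 = 31.
symbol 1: (28 − 31)²/31 = 9/31 = 0.2903
symbol 2: (44 − 31)²/31 = 169/31 = 5.4516
symbol 3: (21 − 31)²/31 = 100/31 = 3.2258
symbol 4: (16 − 31)²/31 = 225/31 = 7.2581
symbol 5: (35 − 31)²/31 = 16/31 = 0.5161
symbol 6: (42 − 31)²/31 = 121/31 = 3.9032
Sum = 20.645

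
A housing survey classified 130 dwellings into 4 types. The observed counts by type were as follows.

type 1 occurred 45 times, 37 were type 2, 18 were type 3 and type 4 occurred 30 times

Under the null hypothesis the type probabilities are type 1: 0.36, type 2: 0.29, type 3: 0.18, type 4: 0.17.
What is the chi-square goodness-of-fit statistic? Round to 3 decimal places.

4.152

Expected counts E_i = n·p_i: 130×0.36 = 46.8, 130×0.29 = 37.7, 130×0.18 = 23.4, 130×0.17 = 22.1.
cat         O        E   (O−E)²/E
type 1     45     46.8     0.0692
type 2     37     37.7     0.0130
type 3     18     23.4     1.2462
type 4     30     22.1     2.8240
Sum = 4.152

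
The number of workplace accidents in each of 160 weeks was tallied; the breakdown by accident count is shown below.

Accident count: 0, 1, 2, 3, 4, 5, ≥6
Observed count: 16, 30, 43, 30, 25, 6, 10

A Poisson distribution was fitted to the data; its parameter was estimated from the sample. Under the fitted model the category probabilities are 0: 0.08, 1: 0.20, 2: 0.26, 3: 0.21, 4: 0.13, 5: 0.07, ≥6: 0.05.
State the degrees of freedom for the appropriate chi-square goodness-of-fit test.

There are k = 7 categories and 1 parameter estimated from the data, so df = 7 − 1 − 1 = 5.

5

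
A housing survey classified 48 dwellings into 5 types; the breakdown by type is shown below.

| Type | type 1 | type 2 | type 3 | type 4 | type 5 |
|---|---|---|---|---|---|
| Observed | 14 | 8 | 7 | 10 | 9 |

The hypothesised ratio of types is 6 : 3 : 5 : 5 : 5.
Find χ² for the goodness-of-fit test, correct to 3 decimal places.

Ratio total = 24. Expected counts: 48×6/24 = 12, 48×3/24 = 6, 48×5/24 = 10, 48×5/24 = 10, 48×5/24 = 10.
cat         O        E   (O−E)²/E
type 1     14       12     0.3333
type 2      8        6     0.6667
type 3      7       10     0.9000
type 4     10       10     0.0000
type 5      9       10     0.1000
Sum = 2.000

2.000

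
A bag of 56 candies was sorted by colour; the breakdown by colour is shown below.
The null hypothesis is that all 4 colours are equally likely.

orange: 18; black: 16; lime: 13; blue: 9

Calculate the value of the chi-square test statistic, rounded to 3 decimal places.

3.286

Expected count for each of the 4 categories: 56/4 = 14.
χ² = (18−14)²/14 + (16−14)²/14 + (13−14)²/14 + (9−14)²/14
   = 1.1429 + 0.2857 + 0.0714 + 1.7857
Sum = 3.286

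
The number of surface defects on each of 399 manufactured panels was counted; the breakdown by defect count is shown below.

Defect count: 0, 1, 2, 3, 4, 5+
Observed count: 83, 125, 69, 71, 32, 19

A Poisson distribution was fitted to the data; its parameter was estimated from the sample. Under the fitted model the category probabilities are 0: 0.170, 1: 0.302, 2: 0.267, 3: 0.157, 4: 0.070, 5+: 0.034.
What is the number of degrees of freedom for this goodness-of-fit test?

4

There are k = 6 categories and 1 parameter estimated from the data, so df = 6 − 1 − 1 = 4.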